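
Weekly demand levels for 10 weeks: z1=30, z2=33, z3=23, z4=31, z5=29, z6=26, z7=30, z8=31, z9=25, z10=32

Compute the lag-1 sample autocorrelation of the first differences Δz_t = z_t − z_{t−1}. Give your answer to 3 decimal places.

-0.606

First differences Δz: 3, -10, 8, -2, -3, 4, 1, -6, 7
Mean of differences = 0.2222
Numerator Σ(Δz_t−Δz̄)(Δz_{t+1}−Δz̄) = -174.2716
Denominator Σ(Δz_t−Δz̄)² = 287.5556
r_1(Δz) = -174.2716 / 287.5556 = -0.606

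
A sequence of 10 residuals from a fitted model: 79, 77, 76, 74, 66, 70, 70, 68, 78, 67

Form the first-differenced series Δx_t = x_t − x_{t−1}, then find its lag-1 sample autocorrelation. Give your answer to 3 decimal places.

First differences Δx: -2, -1, -2, -8, 4, 0, -2, 10, -11
Mean of differences = -1.3333
Numerator Σ(Δx_t−Δx̄)(Δx_{t+1}−Δx̄) = -142.4444
Denominator Σ(Δx_t−Δx̄)² = 298.0000
r_1(Δx) = -142.4444 / 298.0000 = -0.478

-0.478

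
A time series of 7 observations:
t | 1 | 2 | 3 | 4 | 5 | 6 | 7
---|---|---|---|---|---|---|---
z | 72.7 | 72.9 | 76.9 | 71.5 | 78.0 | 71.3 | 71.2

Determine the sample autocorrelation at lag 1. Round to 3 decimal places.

Mean z̄ = (72.7 + 72.9 + 76.9 + 71.5 + 78.0 + 71.3 + 71.2)/7 = 73.5000
Deviations from mean: -0.8000, -0.6000, 3.4000, -2.0000, 4.5000, -2.2000, -2.3000
Σ(z_t−z̄)(z_{t+1}−z̄) = (0.4800) + (-2.0400) + (-6.8000) + (-9.0000) + (-9.9000) + (5.0600) = -22.2000
Denominator Σ(z_t−z̄)² = 46.9400
r_1 = -22.2000 / 46.9400 = -0.473

-0.473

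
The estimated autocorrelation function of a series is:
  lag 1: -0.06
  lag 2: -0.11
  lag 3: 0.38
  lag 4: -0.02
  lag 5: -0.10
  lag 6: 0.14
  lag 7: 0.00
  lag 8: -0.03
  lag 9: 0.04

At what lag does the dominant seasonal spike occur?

The largest autocorrelation is r_3 = 0.38; the remaining lags stay at or below 0.14.
The dominant spike at lag 3 indicates a seasonal period of 3.

3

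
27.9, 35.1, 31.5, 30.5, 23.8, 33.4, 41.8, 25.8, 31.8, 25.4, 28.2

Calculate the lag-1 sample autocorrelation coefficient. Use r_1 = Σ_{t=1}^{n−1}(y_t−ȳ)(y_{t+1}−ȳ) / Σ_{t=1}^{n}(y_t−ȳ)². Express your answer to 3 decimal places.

Mean ȳ = (27.9 + 35.1 + 31.5 + 30.5 + 23.8 + 33.4 + 41.8 + 25.8 + 31.8 + 25.4 + 28.2)/11 = 30.4727
Numerator Σ_{t=1}^{10}(y_t−ȳ)(y_{t+1}−ȳ) = -48.0153
Denominator Σ(y_t−ȳ)² = 264.9818
r_1 = -48.0153 / 264.9818 = -0.181

-0.181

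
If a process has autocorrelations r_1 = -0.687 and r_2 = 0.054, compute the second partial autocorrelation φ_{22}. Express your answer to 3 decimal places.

φ_{22} = (r_2 − r_1²) / (1 − r_1²)
r_1² = (-0.687)² = 0.471969
Numerator = 0.054 − 0.4720 = -0.4180; denominator = 1 − 0.4720 = 0.5280
φ_{22} = -0.4180 / 0.5280 = -0.792

-0.792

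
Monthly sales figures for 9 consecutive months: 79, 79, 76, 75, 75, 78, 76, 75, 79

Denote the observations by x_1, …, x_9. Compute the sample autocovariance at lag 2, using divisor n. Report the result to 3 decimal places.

Mean x̄ = (79 + 79 + 76 + 75 + 75 + 78 + 76 + 75 + 79)/9 = 76.8889
Σ_{t=1}^{7}(x_t−x̄)(x_{t+2}−x̄) = -8.5802
γ_2 = -8.5802 / 9 = -0.953

-0.953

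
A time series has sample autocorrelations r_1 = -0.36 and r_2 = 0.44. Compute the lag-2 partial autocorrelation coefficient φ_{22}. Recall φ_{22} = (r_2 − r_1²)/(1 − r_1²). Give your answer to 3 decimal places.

0.357

φ_{22} = (r_2 − r_1²) / (1 − r_1²)
r_1² = (-0.36)² = 0.1296
Numerator = 0.44 − 0.1296 = 0.3104; denominator = 1 − 0.1296 = 0.8704
φ_{22} = 0.3104 / 0.8704 = 0.357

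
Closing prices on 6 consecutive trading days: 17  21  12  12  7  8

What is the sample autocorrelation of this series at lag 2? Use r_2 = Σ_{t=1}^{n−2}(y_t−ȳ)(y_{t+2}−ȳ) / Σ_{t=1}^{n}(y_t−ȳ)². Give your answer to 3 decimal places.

-0.010

Mean ȳ = (17 + 21 + 12 + 12 + 7 + 8)/6 = 12.8333
Deviations from mean: 4.1667, 8.1667, -0.8333, -0.8333, -5.8333, -4.8333
Σ(y_t−ȳ)(y_{t+2}−ȳ) = (-3.4722) + (-6.8056) + (4.8611) + (4.0278) = -1.3889
Denominator Σ(y_t−ȳ)² = 142.8333
r_2 = -1.3889 / 142.8333 = -0.010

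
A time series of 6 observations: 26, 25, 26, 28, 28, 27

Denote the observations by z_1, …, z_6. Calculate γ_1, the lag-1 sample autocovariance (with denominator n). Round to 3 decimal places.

0.593

Mean z̄ = (26 + 25 + 26 + 28 + 28 + 27)/6 = 26.6667
Deviations: -0.6667, -1.6667, -0.6667, 1.3333, 1.3333, 0.3333
Σ_{t=1}^{5}(z_t−z̄)(z_{t+1}−z̄) = 3.5556
γ_1 = 3.5556 / 6 = 0.593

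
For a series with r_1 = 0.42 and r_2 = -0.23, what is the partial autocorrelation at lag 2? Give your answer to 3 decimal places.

-0.493

φ_{22} = (r_2 − r_1²) / (1 − r_1²)
r_1² = (0.42)² = 0.1764
Numerator = -0.23 − 0.1764 = -0.4064; denominator = 1 − 0.1764 = 0.8236
φ_{22} = -0.4064 / 0.8236 = -0.493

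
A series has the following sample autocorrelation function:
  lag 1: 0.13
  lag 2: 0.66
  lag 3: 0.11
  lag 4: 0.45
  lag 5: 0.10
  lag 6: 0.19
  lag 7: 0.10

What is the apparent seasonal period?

The largest autocorrelation is r_2 = 0.66, with weaker echoes at lags 4 (0.45) and 6 (0.19); the remaining lags stay at or below 0.13.
The dominant spike at lag 2 indicates a seasonal period of 2.

2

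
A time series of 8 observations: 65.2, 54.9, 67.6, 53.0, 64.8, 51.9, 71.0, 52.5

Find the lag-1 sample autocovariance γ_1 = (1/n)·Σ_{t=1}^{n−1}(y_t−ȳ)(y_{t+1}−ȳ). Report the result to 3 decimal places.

-45.367

Mean ȳ = (65.2 + 54.9 + 67.6 + 53.0 + 64.8 + 51.9 + 71.0 + 52.5)/8 = 60.1125
Deviations: 5.0875, -5.2125, 7.4875, -7.1125, 4.6875, -8.2125, 10.8875, -7.6125
Σ_{t=1}^{7}(y_t−ȳ)(y_{t+1}−ȳ) = -362.9327
γ_1 = -362.9327 / 8 = -45.367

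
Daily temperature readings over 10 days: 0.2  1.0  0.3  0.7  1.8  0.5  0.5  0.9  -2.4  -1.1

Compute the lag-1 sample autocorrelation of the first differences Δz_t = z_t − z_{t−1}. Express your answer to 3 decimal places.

First differences Δz: 0.8, -0.7, 0.4, 1.1, -1.3, 0.0, 0.4, -3.3, 1.3
Mean of differences = -0.1444
Numerator Σ(Δz_t−Δz̄)(Δz_{t+1}−Δz̄) = -7.9520
Denominator Σ(Δz_t−Δz̄)² = 16.7422
r_1(Δz) = -7.9520 / 16.7422 = -0.475

-0.475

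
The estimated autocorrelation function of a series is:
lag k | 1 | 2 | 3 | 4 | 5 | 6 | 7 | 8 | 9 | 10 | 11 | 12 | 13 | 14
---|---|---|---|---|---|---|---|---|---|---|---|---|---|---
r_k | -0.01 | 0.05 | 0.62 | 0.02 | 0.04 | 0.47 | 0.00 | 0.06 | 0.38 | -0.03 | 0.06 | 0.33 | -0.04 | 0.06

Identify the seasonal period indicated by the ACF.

3

The largest autocorrelation is r_3 = 0.62, with weaker echoes at lags 6 (0.47), 9 (0.38) and 12 (0.33); the remaining lags stay at or below 0.06.
The dominant spike at lag 3 indicates a seasonal period of 3.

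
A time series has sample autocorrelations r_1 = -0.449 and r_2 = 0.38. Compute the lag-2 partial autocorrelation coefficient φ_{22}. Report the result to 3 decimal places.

φ_{22} = (r_2 − r_1²) / (1 − r_1²)
r_1² = (-0.449)² = 0.201601
Numerator = 0.38 − 0.2016 = 0.1784; denominator = 1 − 0.2016 = 0.7984
φ_{22} = 0.1784 / 0.7984 = 0.223

0.223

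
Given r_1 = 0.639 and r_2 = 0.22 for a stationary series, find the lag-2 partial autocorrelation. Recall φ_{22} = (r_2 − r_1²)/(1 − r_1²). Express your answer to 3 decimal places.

φ_{22} = (r_2 − r_1²) / (1 − r_1²)
r_1² = (0.639)² = 0.408321
Numerator = 0.22 − 0.4083 = -0.1883; denominator = 1 − 0.4083 = 0.5917
φ_{22} = -0.1883 / 0.5917 = -0.318

-0.318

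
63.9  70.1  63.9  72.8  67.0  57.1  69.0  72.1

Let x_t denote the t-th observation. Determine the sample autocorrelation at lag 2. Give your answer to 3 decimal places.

Mean x̄ = (63.9 + 70.1 + 63.9 + 72.8 + 67.0 + 57.1 + 69.0 + 72.1)/8 = 66.9875
Σ(x_t−x̄)(x_{t+2}−x̄) = (9.5327) + (18.0914) + (-0.0386) + (-57.4711) + (0.0252) + (-50.5498) = -80.4103
Denominator Σ(x_t−x̄)² = 190.4888
r_2 = -80.4103 / 190.4888 = -0.422

-0.422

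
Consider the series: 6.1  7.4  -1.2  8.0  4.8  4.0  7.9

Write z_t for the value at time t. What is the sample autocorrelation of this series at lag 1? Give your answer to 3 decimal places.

-0.532

Mean z̄ = (6.1 + 7.4 − 1.2 + 8.0 + 4.8 + 4.0 + 7.9)/7 = 5.2857
Deviations from mean: 0.8143, 2.1143, -6.4857, 2.7143, -0.4857, -1.2857, 2.6143
Σ(z_t−z̄)(z_{t+1}−z̄) = (1.7216) + (-13.7127) + (-17.6041) + (-1.3184) + (0.6245) + (-3.3612) = -33.6502
Denominator Σ(z_t−z̄)² = 63.2886
r_1 = -33.6502 / 63.2886 = -0.532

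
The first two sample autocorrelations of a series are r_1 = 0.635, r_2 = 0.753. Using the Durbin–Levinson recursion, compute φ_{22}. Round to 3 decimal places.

φ_{22} = (r_2 − r_1²) / (1 − r_1²)
r_1² = (0.635)² = 0.403225
Numerator = 0.753 − 0.4032 = 0.3498; denominator = 1 − 0.4032 = 0.5968
φ_{22} = 0.3498 / 0.5968 = 0.586

0.586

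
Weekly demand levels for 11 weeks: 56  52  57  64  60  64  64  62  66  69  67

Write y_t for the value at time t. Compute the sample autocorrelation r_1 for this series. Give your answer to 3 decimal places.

0.596

Mean ȳ = (56 + 52 + 57 + 64 + 60 + 64 + 64 + 62 + 66 + 69 + 67)/11 = 61.9091
Numerator Σ_{t=1}^{10}(y_t−ȳ)(y_{t+1}−ȳ) = 158.9917
Denominator Σ(y_t−ȳ)² = 266.9091
r_1 = 158.9917 / 266.9091 = 0.596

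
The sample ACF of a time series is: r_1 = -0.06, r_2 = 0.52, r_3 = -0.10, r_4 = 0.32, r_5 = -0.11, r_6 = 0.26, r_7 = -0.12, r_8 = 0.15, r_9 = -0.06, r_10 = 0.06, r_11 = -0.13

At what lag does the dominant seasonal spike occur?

The largest autocorrelation is r_2 = 0.52, with weaker echoes at lags 4 (0.32), 6 (0.26) and 8 (0.15); the remaining lags stay at or below 0.06.
The dominant spike at lag 2 indicates a seasonal period of 2.

2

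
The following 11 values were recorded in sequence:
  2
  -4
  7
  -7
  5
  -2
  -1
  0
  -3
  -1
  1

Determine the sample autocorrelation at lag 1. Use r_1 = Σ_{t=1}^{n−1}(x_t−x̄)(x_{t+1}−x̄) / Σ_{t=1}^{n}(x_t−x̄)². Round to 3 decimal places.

Mean x̄ = (2 − 4 + 7 − 7 + 5 − 2 − 1 + 0 − 3 − 1 + 1)/11 = -0.2727
Numerator Σ_{t=1}^{10}(x_t−x̄)(x_{t+1}−x̄) = -127.7107
Denominator Σ(x_t−x̄)² = 158.1818
r_1 = -127.7107 / 158.1818 = -0.807

-0.807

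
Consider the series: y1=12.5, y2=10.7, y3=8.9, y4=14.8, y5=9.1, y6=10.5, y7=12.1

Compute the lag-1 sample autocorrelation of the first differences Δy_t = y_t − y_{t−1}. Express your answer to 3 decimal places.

First differences Δy: -1.8, -1.8, 5.9, -5.7, 1.4, 1.6
Mean of differences = -0.0667
Numerator Σ(Δy_t−Δȳ)(Δy_{t+1}−Δȳ) = -46.7678
Denominator Σ(Δy_t−Δȳ)² = 78.2733
r_1(Δy) = -46.7678 / 78.2733 = -0.597

-0.597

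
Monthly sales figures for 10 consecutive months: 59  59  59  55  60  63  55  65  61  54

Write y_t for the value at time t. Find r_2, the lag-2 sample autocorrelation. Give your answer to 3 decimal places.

-0.298

Mean ȳ = (59 + 59 + 59 + 55 + 60 + 63 + 55 + 65 + 61 + 54)/10 = 59.0000
Numerator Σ_{t=1}^{8}(y_t−ȳ)(y_{t+2}−ȳ) = -34.0000
Denominator Σ(y_t−ȳ)² = 114.0000
r_2 = -34.0000 / 114.0000 = -0.298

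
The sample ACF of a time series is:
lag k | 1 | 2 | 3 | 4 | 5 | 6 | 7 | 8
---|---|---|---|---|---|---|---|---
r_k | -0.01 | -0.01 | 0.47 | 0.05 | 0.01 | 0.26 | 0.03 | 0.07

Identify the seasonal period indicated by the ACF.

The largest autocorrelation is r_3 = 0.47, with a weaker echo at lag 6 (0.26); the remaining lags stay at or below 0.07.
The dominant spike at lag 3 indicates a seasonal period of 3.

3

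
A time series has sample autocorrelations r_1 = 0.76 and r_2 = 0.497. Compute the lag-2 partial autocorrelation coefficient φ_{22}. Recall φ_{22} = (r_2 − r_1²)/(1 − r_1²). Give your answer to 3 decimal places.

-0.191

φ_{22} = (r_2 − r_1²) / (1 − r_1²)
r_1² = (0.76)² = 0.5776
Numerator = 0.497 − 0.5776 = -0.0806; denominator = 1 − 0.5776 = 0.4224
φ_{22} = -0.0806 / 0.4224 = -0.191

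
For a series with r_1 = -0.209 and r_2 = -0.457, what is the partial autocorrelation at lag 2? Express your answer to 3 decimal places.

φ_{22} = (r_2 − r_1²) / (1 − r_1²)
r_1² = (-0.209)² = 0.043681
Numerator = -0.457 − 0.0437 = -0.5007; denominator = 1 − 0.0437 = 0.9563
φ_{22} = -0.5007 / 0.9563 = -0.524

-0.524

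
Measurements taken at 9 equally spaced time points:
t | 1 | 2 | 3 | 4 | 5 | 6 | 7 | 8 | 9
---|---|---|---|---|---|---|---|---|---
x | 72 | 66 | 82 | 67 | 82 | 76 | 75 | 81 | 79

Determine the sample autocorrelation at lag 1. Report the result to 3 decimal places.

Mean x̄ = (72 + 66 + 82 + 67 + 82 + 76 + 75 + 81 + 79)/9 = 75.5556
Numerator Σ_{t=1}^{8}(x_t−x̄)(x_{t+1}−x̄) = -119.5309
Denominator Σ(x_t−x̄)² = 302.2222
r_1 = -119.5309 / 302.2222 = -0.396

-0.396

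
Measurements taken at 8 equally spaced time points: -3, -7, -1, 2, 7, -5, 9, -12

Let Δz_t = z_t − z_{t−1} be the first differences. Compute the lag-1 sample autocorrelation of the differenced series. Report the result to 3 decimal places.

First differences Δz: -4, 6, 3, 5, -12, 14, -21
Mean of differences = -1.2857
Numerator Σ(Δz_t−Δz̄)(Δz_{t+1}−Δz̄) = -494.0816
Denominator Σ(Δz_t−Δz̄)² = 855.4286
r_1(Δz) = -494.0816 / 855.4286 = -0.578

-0.578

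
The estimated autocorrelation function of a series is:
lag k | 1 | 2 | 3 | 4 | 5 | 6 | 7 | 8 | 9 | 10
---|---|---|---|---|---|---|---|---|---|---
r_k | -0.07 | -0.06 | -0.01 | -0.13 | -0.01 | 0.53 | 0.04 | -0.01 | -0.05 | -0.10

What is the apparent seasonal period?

The largest autocorrelation is r_6 = 0.53; the remaining lags stay at or below 0.04.
The dominant spike at lag 6 indicates a seasonal period of 6.

6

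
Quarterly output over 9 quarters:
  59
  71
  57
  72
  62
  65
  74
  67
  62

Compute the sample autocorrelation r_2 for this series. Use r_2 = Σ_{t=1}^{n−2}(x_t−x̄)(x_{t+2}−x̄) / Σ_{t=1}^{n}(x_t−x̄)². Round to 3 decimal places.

0.200

Mean x̄ = (59 + 71 + 57 + 72 + 62 + 65 + 74 + 67 + 62)/9 = 65.4444
Numerator Σ_{t=1}^{7}(x_t−x̄)(x_{t+2}−x̄) = 57.3827
Denominator Σ(x_t−x̄)² = 286.2222
r_2 = 57.3827 / 286.2222 = 0.200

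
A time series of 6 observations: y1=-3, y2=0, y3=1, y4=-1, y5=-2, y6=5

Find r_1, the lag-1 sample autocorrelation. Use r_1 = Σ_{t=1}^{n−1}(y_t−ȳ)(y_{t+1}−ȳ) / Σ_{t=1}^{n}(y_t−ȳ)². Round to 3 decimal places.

-0.225

Mean ȳ = (-3 + 0 + 1 − 1 − 2 + 5)/6 = 0.0000
Deviations from mean: -3.0000, 0.0000, 1.0000, -1.0000, -2.0000, 5.0000
Σ(y_t−ȳ)(y_{t+1}−ȳ) = (0.0000) + (0.0000) + (-1.0000) + (2.0000) + (-10.0000) = -9.0000
Denominator Σ(y_t−ȳ)² = 40.0000
r_1 = -9.0000 / 40.0000 = -0.225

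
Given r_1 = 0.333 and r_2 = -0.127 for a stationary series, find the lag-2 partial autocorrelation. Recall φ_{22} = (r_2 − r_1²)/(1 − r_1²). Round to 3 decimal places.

-0.268

φ_{22} = (r_2 − r_1²) / (1 − r_1²)
r_1² = (0.333)² = 0.110889
Numerator = -0.127 − 0.1109 = -0.2379; denominator = 1 − 0.1109 = 0.8891
φ_{22} = -0.2379 / 0.8891 = -0.268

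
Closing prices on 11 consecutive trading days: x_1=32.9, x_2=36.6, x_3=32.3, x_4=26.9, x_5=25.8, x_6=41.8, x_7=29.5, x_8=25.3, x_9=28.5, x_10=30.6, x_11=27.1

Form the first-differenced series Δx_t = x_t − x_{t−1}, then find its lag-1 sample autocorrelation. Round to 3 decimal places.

First differences Δx: 3.7, -4.3, -5.4, -1.1, 16.0, -12.3, -4.2, 3.2, 2.1, -3.5
Mean of differences = -0.5800
Numerator Σ(Δx_t−Δx̄)(Δx_{t+1}−Δx̄) = -167.3764
Denominator Σ(Δx_t−Δx̄)² = 511.0160
r_1(Δx) = -167.3764 / 511.0160 = -0.328

-0.328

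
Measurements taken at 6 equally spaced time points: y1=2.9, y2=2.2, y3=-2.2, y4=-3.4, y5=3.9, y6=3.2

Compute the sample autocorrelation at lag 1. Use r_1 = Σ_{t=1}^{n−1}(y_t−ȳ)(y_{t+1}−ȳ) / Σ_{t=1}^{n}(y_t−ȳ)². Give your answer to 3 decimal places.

Mean ȳ = (2.9 + 2.2 − 2.2 − 3.4 + 3.9 + 3.2)/6 = 1.1000
Σ(y_t−ȳ)(y_{t+1}−ȳ) = (1.9800) + (-3.6300) + (14.8500) + (-12.6000) + (5.8800) = 6.4800
Denominator Σ(y_t−ȳ)² = 47.8400
r_1 = 6.4800 / 47.8400 = 0.135

0.135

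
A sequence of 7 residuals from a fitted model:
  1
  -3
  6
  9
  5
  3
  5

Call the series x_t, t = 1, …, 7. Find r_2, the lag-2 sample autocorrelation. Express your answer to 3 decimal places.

-0.457

Mean x̄ = (1 − 3 + 6 + 9 + 5 + 3 + 5)/7 = 3.7143
Deviations from mean: -2.7143, -6.7143, 2.2857, 5.2857, 1.2857, -0.7143, 1.2857
Σ(x_t−x̄)(x_{t+2}−x̄) = (-6.2041) + (-35.4898) + (2.9388) + (-3.7755) + (1.6531) = -40.8776
Denominator Σ(x_t−x̄)² = 89.4286
r_2 = -40.8776 / 89.4286 = -0.457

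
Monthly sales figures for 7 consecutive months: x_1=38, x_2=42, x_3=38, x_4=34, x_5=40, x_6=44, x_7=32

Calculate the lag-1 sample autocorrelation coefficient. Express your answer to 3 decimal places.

Mean x̄ = (38 + 42 + 38 + 34 + 40 + 44 + 32)/7 = 38.2857
Deviations from mean: -0.2857, 3.7143, -0.2857, -4.2857, 1.7143, 5.7143, -6.2857
Σ(x_t−x̄)(x_{t+1}−x̄) = (-1.0612) + (-1.0612) + (1.2245) + (-7.3469) + (9.7959) + (-35.9184) = -34.3673
Denominator Σ(x_t−x̄)² = 107.4286
r_1 = -34.3673 / 107.4286 = -0.320

-0.320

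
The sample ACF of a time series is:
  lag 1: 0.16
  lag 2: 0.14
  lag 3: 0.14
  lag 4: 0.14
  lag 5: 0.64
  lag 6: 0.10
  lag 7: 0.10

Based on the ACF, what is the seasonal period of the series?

The largest autocorrelation is r_5 = 0.64; the remaining lags stay at or below 0.16.
The dominant spike at lag 5 indicates a seasonal period of 5.

5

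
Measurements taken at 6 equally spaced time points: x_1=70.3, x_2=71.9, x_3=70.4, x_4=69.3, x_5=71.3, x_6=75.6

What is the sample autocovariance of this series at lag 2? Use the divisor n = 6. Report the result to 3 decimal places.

-1.412

Mean x̄ = (70.3 + 71.9 + 70.4 + 69.3 + 71.3 + 75.6)/6 = 71.4667
Deviations: -1.1667, 0.4333, -1.0667, -2.1667, -0.1667, 4.1333
Σ_{t=1}^{4}(x_t−x̄)(x_{t+2}−x̄) = -8.4722
γ_2 = -8.4722 / 6 = -1.412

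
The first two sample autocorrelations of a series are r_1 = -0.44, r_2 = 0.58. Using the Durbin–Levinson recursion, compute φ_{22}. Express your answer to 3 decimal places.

0.479

φ_{22} = (r_2 − r_1²) / (1 − r_1²)
r_1² = (-0.44)² = 0.1936
Numerator = 0.58 − 0.1936 = 0.3864; denominator = 1 − 0.1936 = 0.8064
φ_{22} = 0.3864 / 0.8064 = 0.479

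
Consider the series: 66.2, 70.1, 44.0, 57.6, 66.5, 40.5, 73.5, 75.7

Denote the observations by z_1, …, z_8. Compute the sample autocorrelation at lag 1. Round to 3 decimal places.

-0.198

Mean z̄ = (66.2 + 70.1 + 44.0 + 57.6 + 66.5 + 40.5 + 73.5 + 75.7)/8 = 61.7625
Numerator Σ_{t=1}^{7}(z_t−z̄)(z_{t+1}−z̄) = -243.5889
Denominator Σ(z_t−z̄)² = 1228.5988
r_1 = -243.5889 / 1228.5988 = -0.198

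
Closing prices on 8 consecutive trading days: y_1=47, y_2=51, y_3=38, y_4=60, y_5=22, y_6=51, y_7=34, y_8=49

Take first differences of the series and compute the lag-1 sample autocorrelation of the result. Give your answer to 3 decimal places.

First differences Δy: 4, -13, 22, -38, 29, -17, 15
Mean of differences = 0.2857
Numerator Σ(Δy_t−Δȳ)(Δy_{t+1}−Δȳ) = -3019.2245
Denominator Σ(Δy_t−Δȳ)² = 3467.4286
r_1(Δy) = -3019.2245 / 3467.4286 = -0.871

-0.871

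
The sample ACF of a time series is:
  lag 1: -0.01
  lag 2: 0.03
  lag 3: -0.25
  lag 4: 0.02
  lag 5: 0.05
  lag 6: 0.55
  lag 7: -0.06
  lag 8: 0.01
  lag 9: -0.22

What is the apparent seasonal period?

6

The largest autocorrelation is r_6 = 0.55; the remaining lags stay at or below 0.05.
The dominant spike at lag 6 indicates a seasonal period of 6.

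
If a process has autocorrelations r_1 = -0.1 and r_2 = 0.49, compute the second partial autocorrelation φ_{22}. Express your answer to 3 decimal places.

0.485

φ_{22} = (r_2 − r_1²) / (1 − r_1²)
r_1² = (-0.1)² = 0.01
Numerator = 0.49 − 0.0100 = 0.4800; denominator = 1 − 0.0100 = 0.9900
φ_{22} = 0.4800 / 0.9900 = 0.485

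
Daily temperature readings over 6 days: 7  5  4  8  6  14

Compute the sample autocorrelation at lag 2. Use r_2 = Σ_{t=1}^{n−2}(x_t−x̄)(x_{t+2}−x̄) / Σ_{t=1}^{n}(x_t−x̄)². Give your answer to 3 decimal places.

Mean x̄ = (7 + 5 + 4 + 8 + 6 + 14)/6 = 7.3333
Numerator Σ_{t=1}^{4}(x_t−x̄)(x_{t+2}−x̄) = 8.4444
Denominator Σ(x_t−x̄)² = 63.3333
r_2 = 8.4444 / 63.3333 = 0.133

0.133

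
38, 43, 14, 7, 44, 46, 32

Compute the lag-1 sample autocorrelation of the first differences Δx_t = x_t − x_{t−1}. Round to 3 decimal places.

First differences Δx: 5, -29, -7, 37, 2, -14
Mean of differences = -1.0000
Numerator Σ(Δx_t−Δx̄)(Δx_{t+1}−Δx̄) = -153.0000
Denominator Σ(Δx_t−Δx̄)² = 2478.0000
r_1(Δx) = -153.0000 / 2478.0000 = -0.062

-0.062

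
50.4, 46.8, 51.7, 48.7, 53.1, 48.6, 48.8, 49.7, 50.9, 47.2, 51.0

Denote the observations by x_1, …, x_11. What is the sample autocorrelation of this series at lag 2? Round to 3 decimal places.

Mean x̄ = (50.4 + 46.8 + 51.7 + 48.7 + 53.1 + 48.6 + 48.8 + 49.7 + 50.9 + 47.2 + 51.0)/11 = 49.7182
Numerator Σ_{t=1}^{9}(x_t−x̄)(x_{t+2}−x̄) = 9.5539
Denominator Σ(x_t−x̄)² = 36.8564
r_2 = 9.5539 / 36.8564 = 0.259

0.259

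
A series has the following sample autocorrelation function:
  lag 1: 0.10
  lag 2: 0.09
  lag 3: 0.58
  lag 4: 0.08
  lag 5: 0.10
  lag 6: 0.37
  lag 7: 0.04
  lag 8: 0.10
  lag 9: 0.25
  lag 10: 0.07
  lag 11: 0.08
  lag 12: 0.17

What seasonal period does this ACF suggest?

3

The largest autocorrelation is r_3 = 0.58, with weaker echoes at lags 6 (0.37), 9 (0.25) and 12 (0.17); the remaining lags stay at or below 0.10.
The dominant spike at lag 3 indicates a seasonal period of 3.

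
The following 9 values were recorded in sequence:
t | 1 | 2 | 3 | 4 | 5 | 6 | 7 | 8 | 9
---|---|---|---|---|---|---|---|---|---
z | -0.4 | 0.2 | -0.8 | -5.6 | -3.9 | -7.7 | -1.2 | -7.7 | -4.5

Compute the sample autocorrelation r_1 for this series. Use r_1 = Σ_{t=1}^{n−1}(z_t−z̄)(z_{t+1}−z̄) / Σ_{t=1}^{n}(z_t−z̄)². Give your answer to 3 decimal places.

0.041

Mean z̄ = (-0.4 + 0.2 − 0.8 − 5.6 − 3.9 − 7.7 − 1.2 − 7.7 − 4.5)/9 = -3.5111
Numerator Σ_{t=1}^{8}(z_t−z̄)(z_{t+1}−z̄) = 3.1654
Denominator Σ(z_t−z̄)² = 76.7289
r_1 = 3.1654 / 76.7289 = 0.041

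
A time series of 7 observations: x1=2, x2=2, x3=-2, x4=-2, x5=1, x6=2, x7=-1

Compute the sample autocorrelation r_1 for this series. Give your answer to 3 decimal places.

0.076

Mean x̄ = (2 + 2 − 2 − 2 + 1 + 2 − 1)/7 = 0.2857
Σ(x_t−x̄)(x_{t+1}−x̄) = (2.9388) + (-3.9184) + (5.2245) + (-1.6327) + (1.2245) + (-2.2041) = 1.6327
Denominator Σ(x_t−x̄)² = 21.4286
r_1 = 1.6327 / 21.4286 = 0.076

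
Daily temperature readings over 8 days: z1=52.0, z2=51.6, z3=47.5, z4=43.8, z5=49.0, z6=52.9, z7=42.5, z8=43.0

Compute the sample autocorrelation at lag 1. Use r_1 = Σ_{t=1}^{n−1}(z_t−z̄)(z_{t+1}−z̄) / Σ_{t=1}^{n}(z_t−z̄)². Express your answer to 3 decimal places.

0.124

Mean z̄ = (52.0 + 51.6 + 47.5 + 43.8 + 49.0 + 52.9 + 42.5 + 43.0)/8 = 47.7875
Deviations from mean: 4.2125, 3.8125, -0.2875, -3.9875, 1.2125, 5.1125, -5.2875, -4.7875
Numerator Σ_{t=1}^{7}(z_t−z̄)(z_{t+1}−z̄) = 15.7561
Denominator Σ(z_t−z̄)² = 126.7488
r_1 = 15.7561 / 126.7488 = 0.124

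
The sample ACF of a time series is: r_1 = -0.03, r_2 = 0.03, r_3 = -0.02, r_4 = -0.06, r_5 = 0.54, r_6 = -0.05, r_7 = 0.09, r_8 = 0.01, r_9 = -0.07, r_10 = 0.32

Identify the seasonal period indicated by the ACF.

The largest autocorrelation is r_5 = 0.54, with a weaker echo at lag 10 (0.32); the remaining lags stay at or below 0.09.
The dominant spike at lag 5 indicates a seasonal period of 5.

5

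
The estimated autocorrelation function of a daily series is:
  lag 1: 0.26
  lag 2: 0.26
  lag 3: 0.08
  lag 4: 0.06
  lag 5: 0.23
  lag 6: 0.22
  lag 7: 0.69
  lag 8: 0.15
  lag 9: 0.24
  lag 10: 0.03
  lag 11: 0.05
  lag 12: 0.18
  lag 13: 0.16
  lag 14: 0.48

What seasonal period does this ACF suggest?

The largest autocorrelation is r_7 = 0.69, with a weaker echo at lag 14 (0.48); the remaining lags stay at or below 0.26.
The dominant spike at lag 7 indicates a seasonal period of 7.

7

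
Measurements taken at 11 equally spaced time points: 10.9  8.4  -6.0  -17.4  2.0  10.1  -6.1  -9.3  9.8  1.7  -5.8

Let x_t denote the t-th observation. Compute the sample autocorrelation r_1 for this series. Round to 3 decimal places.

0.046

Mean x̄ = (10.9 + 8.4 − 6.0 − 17.4 + 2.0 + 10.1 − 6.1 − 9.3 + 9.8 + 1.7 − 5.8)/11 = -0.1545
Numerator Σ_{t=1}^{10}(x_t−x̄)(x_{t+1}−x̄) = 40.6652
Denominator Σ(x_t−x̄)² = 890.1473
r_1 = 40.6652 / 890.1473 = 0.046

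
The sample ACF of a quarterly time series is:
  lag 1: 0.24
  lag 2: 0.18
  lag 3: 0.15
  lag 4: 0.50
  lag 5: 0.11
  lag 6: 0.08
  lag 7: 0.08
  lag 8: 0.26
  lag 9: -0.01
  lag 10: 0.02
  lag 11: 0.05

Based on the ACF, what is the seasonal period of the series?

The largest autocorrelation is r_4 = 0.50, with a weaker echo at lag 8 (0.26); the remaining lags stay at or below 0.24. The elevated value at lag 1 (0.24), dropping to 0.18 at lag 2, reflects decaying short-term dependence rather than seasonality.
The dominant spike at lag 4 indicates a seasonal period of 4.

4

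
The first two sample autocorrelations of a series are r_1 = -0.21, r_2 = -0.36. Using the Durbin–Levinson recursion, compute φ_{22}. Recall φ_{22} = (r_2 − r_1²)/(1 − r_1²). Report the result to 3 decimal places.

-0.423

φ_{22} = (r_2 − r_1²) / (1 − r_1²)
r_1² = (-0.21)² = 0.0441
Numerator = -0.36 − 0.0441 = -0.4041; denominator = 1 − 0.0441 = 0.9559
φ_{22} = -0.4041 / 0.9559 = -0.423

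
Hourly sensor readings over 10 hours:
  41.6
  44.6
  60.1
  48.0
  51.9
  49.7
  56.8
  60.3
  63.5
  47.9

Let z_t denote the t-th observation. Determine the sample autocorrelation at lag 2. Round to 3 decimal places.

-0.105

Mean z̄ = (41.6 + 44.6 + 60.1 + 48.0 + 51.9 + 49.7 + 56.8 + 60.3 + 63.5 + 47.9)/10 = 52.4400
Numerator Σ_{t=1}^{8}(z_t−z̄)(z_{t+2}−z̄) = -51.5492
Denominator Σ(z_t−z̄)² = 488.8840
r_2 = -51.5492 / 488.8840 = -0.105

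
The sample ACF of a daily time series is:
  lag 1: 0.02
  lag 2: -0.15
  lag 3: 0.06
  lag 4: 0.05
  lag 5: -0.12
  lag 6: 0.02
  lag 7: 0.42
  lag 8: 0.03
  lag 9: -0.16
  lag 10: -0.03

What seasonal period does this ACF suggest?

7

The largest autocorrelation is r_7 = 0.42; the remaining lags stay at or below 0.06.
The dominant spike at lag 7 indicates a seasonal period of 7.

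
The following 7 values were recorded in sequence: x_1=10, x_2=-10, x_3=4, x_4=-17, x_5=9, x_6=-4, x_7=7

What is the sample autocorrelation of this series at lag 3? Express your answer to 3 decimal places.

Mean x̄ = (10 − 10 + 4 − 17 + 9 − 4 + 7)/7 = -0.1429
Deviations from mean: 10.1429, -9.8571, 4.1429, -16.8571, 9.1429, -3.8571, 7.1429
Numerator Σ_{t=1}^{4}(x_t−x̄)(x_{t+3}−x̄) = -397.4898
Denominator Σ(x_t−x̄)² = 650.8571
r_3 = -397.4898 / 650.8571 = -0.611

-0.611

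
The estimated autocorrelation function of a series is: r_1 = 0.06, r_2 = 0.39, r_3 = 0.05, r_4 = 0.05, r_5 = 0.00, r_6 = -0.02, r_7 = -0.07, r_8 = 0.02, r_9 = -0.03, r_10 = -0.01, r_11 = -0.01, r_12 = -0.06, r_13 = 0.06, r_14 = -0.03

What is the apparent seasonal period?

2

The largest autocorrelation is r_2 = 0.39; the remaining lags stay at or below 0.06.
The dominant spike at lag 2 indicates a seasonal period of 2.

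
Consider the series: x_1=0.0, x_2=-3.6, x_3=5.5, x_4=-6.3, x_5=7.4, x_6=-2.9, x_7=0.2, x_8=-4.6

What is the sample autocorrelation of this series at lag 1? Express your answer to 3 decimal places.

Mean x̄ = (0.0 − 3.6 + 5.5 − 6.3 + 7.4 − 2.9 + 0.2 − 4.6)/8 = -0.5375
Deviations from mean: 0.5375, -3.0625, 6.0375, -5.7625, 7.9375, -2.3625, 0.7375, -4.0625
Numerator Σ_{t=1}^{7}(x_t−x̄)(x_{t+1}−x̄) = -124.1577
Denominator Σ(x_t−x̄)² = 164.9588
r_1 = -124.1577 / 164.9588 = -0.753

-0.753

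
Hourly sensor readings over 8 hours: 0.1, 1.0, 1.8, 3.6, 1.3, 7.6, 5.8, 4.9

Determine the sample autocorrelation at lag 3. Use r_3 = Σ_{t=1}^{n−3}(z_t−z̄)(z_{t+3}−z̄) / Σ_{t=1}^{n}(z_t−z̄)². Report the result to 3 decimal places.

-0.108

Mean z̄ = (0.1 + 1.0 + 1.8 + 3.6 + 1.3 + 7.6 + 5.8 + 4.9)/8 = 3.2625
Deviations from mean: -3.1625, -2.2625, -1.4625, 0.3375, -1.9625, 4.3375, 2.5375, 1.6375
Σ(z_t−z̄)(z_{t+3}−z̄) = (-1.0673) + (4.4402) + (-6.3436) + (0.8564) + (-3.2136) = -5.3280
Denominator Σ(z_t−z̄)² = 49.1588
r_3 = -5.3280 / 49.1588 = -0.108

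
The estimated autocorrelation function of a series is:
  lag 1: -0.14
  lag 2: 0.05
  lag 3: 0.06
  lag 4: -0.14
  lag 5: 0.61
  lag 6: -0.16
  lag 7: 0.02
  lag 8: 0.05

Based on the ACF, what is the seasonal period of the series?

5

The largest autocorrelation is r_5 = 0.61; the remaining lags stay at or below 0.06.
The dominant spike at lag 5 indicates a seasonal period of 5.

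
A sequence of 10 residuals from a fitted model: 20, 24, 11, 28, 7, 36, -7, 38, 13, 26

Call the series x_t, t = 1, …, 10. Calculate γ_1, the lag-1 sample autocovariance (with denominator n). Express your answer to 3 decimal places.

Mean x̄ = (20 + 24 + 11 + 28 + 7 + 36 − 7 + 38 + 13 + 26)/10 = 19.6000
Σ_{t=1}^{9}(x_t−x̄)(x_{t+1}−x̄) = -1510.1600
γ_1 = -1510.1600 / 10 = -151.016

-151.016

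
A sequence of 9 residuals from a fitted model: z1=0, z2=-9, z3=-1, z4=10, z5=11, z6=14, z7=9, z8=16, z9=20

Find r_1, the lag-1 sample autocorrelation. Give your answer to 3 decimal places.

Mean z̄ = (0 − 9 − 1 + 10 + 11 + 14 + 9 + 16 + 20)/9 = 7.7778
Numerator Σ_{t=1}^{8}(z_t−z̄)(z_{t+1}−z̄) = 403.6173
Denominator Σ(z_t−z̄)² = 691.5556
r_1 = 403.6173 / 691.5556 = 0.584

0.584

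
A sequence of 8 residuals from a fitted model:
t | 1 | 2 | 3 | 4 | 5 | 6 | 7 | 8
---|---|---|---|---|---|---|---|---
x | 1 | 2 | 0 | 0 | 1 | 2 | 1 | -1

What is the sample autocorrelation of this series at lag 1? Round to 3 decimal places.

Mean x̄ = (1 + 2 + 0 + 0 + 1 + 2 + 1 − 1)/8 = 0.7500
Deviations from mean: 0.2500, 1.2500, -0.7500, -0.7500, 0.2500, 1.2500, 0.2500, -1.7500
Σ(x_t−x̄)(x_{t+1}−x̄) = (0.3125) + (-0.9375) + (0.5625) + (-0.1875) + (0.3125) + (0.3125) + (-0.4375) = -0.0625
Denominator Σ(x_t−x̄)² = 7.5000
r_1 = -0.0625 / 7.5000 = -0.008

-0.008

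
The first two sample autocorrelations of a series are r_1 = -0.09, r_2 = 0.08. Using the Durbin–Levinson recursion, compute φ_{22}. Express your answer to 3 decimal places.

φ_{22} = (r_2 − r_1²) / (1 − r_1²)
r_1² = (-0.09)² = 0.0081
Numerator = 0.08 − 0.0081 = 0.0719; denominator = 1 − 0.0081 = 0.9919
φ_{22} = 0.0719 / 0.9919 = 0.072

0.072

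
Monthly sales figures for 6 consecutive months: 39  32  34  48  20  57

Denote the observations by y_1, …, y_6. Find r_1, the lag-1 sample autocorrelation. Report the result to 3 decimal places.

Mean ȳ = (39 + 32 + 34 + 48 + 20 + 57)/6 = 38.3333
Deviations from mean: 0.6667, -6.3333, -4.3333, 9.6667, -18.3333, 18.6667
Σ(y_t−ȳ)(y_{t+1}−ȳ) = (-4.2222) + (27.4444) + (-41.8889) + (-177.2222) + (-342.2222) = -538.1111
Denominator Σ(y_t−ȳ)² = 837.3333
r_1 = -538.1111 / 837.3333 = -0.643

-0.643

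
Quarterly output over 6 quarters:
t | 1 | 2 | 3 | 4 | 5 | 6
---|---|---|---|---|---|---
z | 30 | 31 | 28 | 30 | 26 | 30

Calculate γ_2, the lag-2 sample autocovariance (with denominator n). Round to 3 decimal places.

Mean z̄ = (30 + 31 + 28 + 30 + 26 + 30)/6 = 29.1667
Σ_{t=1}^{4}(z_t−z̄)(z_{t+2}−z̄) = 4.9444
γ_2 = 4.9444 / 6 = 0.824

0.824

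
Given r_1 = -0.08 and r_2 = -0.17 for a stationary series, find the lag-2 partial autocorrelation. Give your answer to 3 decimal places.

φ_{22} = (r_2 − r_1²) / (1 − r_1²)
r_1² = (-0.08)² = 0.0064
Numerator = -0.17 − 0.0064 = -0.1764; denominator = 1 − 0.0064 = 0.9936
φ_{22} = -0.1764 / 0.9936 = -0.178

-0.178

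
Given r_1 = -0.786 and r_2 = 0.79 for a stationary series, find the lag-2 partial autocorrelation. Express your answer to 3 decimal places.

0.451

φ_{22} = (r_2 − r_1²) / (1 − r_1²)
r_1² = (-0.786)² = 0.617796
Numerator = 0.79 − 0.6178 = 0.1722; denominator = 1 − 0.6178 = 0.3822
φ_{22} = 0.1722 / 0.3822 = 0.451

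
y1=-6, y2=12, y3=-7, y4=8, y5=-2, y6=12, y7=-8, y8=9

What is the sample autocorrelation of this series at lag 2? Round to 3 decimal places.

0.618

Mean ȳ = (-6 + 12 − 7 + 8 − 2 + 12 − 8 + 9)/8 = 2.2500
Deviations from mean: -8.2500, 9.7500, -9.2500, 5.7500, -4.2500, 9.7500, -10.2500, 6.7500
Numerator Σ_{t=1}^{6}(y_t−ȳ)(y_{t+2}−ȳ) = 337.1250
Denominator Σ(y_t−ȳ)² = 545.5000
r_2 = 337.1250 / 545.5000 = 0.618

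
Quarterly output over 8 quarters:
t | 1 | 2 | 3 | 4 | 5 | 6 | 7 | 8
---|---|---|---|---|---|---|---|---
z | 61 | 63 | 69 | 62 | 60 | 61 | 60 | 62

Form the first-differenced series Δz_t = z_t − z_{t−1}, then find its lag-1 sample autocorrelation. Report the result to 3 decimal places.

First differences Δz: 2, 6, -7, -2, 1, -1, 2
Mean of differences = 0.1429
Numerator Σ(Δz_t−Δz̄)(Δz_{t+1}−Δz̄) = -20.5918
Denominator Σ(Δz_t−Δz̄)² = 98.8571
r_1(Δz) = -20.5918 / 98.8571 = -0.208

-0.208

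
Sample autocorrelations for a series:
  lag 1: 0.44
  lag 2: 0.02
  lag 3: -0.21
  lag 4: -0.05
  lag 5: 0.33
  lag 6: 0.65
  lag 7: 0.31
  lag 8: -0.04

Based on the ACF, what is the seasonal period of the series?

The largest autocorrelation is r_6 = 0.65; the remaining lags stay at or below 0.44. The elevated value at lag 1 (0.44), dropping to 0.02 at lag 2, reflects decaying short-term dependence rather than seasonality.
The dominant spike at lag 6 indicates a seasonal period of 6.

6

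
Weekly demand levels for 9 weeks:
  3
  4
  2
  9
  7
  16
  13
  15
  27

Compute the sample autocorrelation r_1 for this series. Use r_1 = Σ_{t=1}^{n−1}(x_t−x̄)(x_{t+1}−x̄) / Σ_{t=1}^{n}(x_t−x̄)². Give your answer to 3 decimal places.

0.395

Mean x̄ = (3 + 4 + 2 + 9 + 7 + 16 + 13 + 15 + 27)/9 = 10.6667
Numerator Σ_{t=1}^{8}(x_t−x̄)(x_{t+1}−x̄) = 203.2222
Denominator Σ(x_t−x̄)² = 514.0000
r_1 = 203.2222 / 514.0000 = 0.395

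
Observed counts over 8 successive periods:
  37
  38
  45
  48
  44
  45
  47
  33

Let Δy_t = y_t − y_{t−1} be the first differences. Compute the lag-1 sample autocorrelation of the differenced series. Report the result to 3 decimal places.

-0.034

First differences Δy: 1, 7, 3, -4, 1, 2, -14
Mean of differences = -0.5714
Numerator Σ(Δy_t−Δȳ)(Δy_{t+1}−Δȳ) = -9.1837
Denominator Σ(Δy_t−Δȳ)² = 273.7143
r_1(Δy) = -9.1837 / 273.7143 = -0.034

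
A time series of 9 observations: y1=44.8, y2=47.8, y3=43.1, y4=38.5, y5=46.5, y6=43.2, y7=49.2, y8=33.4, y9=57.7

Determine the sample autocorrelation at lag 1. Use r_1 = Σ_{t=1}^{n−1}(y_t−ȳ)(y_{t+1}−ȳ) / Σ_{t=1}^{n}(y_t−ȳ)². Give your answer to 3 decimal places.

-0.566

Mean ȳ = (44.8 + 47.8 + 43.1 + 38.5 + 46.5 + 43.2 + 49.2 + 33.4 + 57.7)/9 = 44.9111
Numerator Σ_{t=1}^{8}(y_t−ȳ)(y_{t+1}−ȳ) = -210.7701
Denominator Σ(y_t−ȳ)² = 372.6489
r_1 = -210.7701 / 372.6489 = -0.566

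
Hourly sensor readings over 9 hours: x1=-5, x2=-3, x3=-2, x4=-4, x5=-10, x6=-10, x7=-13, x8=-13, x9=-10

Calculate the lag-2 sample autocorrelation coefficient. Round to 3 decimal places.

Mean x̄ = (-5 − 3 − 2 − 4 − 10 − 10 − 13 − 13 − 10)/9 = -7.7778
Σ(x_t−x̄)(x_{t+2}−x̄) = (16.0494) + (18.0494) + (-12.8395) + (-8.3951) + (11.6049) + (11.6049) + (11.6049) = 47.6790
Denominator Σ(x_t−x̄)² = 147.5556
r_2 = 47.6790 / 147.5556 = 0.323

0.323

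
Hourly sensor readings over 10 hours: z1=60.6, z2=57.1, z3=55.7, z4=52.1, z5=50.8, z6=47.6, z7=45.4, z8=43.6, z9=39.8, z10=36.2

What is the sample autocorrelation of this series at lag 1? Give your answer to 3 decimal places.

0.661

Mean z̄ = (60.6 + 57.1 + 55.7 + 52.1 + 50.8 + 47.6 + 45.4 + 43.6 + 39.8 + 36.2)/10 = 48.8900
Numerator Σ_{t=1}^{9}(z_t−z̄)(z_{t+1}−z̄) = 363.9789
Denominator Σ(z_t−z̄)² = 550.3490
r_1 = 363.9789 / 550.3490 = 0.661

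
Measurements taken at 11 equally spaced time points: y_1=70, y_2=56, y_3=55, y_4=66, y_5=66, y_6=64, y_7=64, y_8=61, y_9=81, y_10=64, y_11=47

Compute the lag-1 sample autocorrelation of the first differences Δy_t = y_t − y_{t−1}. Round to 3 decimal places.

-0.076

First differences Δy: -14, -1, 11, 0, -2, 0, -3, 20, -17, -17
Mean of differences = -2.3000
Numerator Σ(Δy_t−Δȳ)(Δy_{t+1}−Δȳ) = -94.8900
Denominator Σ(Δy_t−Δȳ)² = 1256.1000
r_1(Δy) = -94.8900 / 1256.1000 = -0.076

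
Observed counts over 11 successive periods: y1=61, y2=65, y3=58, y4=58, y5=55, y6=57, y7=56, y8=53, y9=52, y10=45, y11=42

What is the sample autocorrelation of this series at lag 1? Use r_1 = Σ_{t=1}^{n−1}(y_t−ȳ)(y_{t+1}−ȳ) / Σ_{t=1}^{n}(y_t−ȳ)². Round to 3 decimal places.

Mean ȳ = (61 + 65 + 58 + 58 + 55 + 57 + 56 + 53 + 52 + 45 + 42)/11 = 54.7273
Numerator Σ_{t=1}^{10}(y_t−ȳ)(y_{t+1}−ȳ) = 266.0165
Denominator Σ(y_t−ȳ)² = 440.1818
r_1 = 266.0165 / 440.1818 = 0.604

0.604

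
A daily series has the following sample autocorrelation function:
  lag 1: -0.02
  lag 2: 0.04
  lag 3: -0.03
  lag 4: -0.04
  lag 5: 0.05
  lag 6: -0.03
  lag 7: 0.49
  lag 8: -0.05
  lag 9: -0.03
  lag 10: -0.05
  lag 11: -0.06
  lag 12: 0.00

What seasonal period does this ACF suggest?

7

The largest autocorrelation is r_7 = 0.49; the remaining lags stay at or below 0.05.
The dominant spike at lag 7 indicates a seasonal period of 7.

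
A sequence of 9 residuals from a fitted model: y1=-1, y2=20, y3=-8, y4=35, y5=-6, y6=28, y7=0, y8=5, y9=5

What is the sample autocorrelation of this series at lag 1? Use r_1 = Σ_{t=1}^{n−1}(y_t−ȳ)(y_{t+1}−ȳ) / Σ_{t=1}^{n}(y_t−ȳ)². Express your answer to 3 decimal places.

-0.812

Mean ȳ = (-1 + 20 − 8 + 35 − 6 + 28 + 0 + 5 + 5)/9 = 8.6667
Numerator Σ_{t=1}^{8}(y_t−ȳ)(y_{t+1}−ȳ) = -1529.4444
Denominator Σ(y_t−ȳ)² = 1884.0000
r_1 = -1529.4444 / 1884.0000 = -0.812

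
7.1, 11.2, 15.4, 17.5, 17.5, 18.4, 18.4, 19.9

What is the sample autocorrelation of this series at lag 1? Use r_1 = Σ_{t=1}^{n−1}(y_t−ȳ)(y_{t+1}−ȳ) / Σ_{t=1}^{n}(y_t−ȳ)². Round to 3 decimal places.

0.499

Mean ȳ = (7.1 + 11.2 + 15.4 + 17.5 + 17.5 + 18.4 + 18.4 + 19.9)/8 = 15.6750
Σ(y_t−ȳ)(y_{t+1}−ȳ) = (38.3731) + (1.2306) + (-0.5019) + (3.3306) + (4.9731) + (7.4256) + (11.5131) = 66.3444
Denominator Σ(y_t−ȳ)² = 132.9950
r_1 = 66.3444 / 132.9950 = 0.499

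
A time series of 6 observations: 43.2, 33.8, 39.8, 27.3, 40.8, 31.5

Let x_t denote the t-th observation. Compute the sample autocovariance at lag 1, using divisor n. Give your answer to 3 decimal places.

Mean x̄ = (43.2 + 33.8 + 39.8 + 27.3 + 40.8 + 31.5)/6 = 36.0667
Deviations: 7.1333, -2.2667, 3.7333, -8.7667, 4.7333, -4.5667
Σ_{t=1}^{5}(x_t−x̄)(x_{t+1}−x̄) = -120.4711
γ_1 = -120.4711 / 6 = -20.079

-20.079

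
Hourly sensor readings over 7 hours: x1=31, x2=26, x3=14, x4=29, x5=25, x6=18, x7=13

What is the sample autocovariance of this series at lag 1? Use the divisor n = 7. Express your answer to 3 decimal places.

-1.093

Mean x̄ = (31 + 26 + 14 + 29 + 25 + 18 + 13)/7 = 22.2857
Deviations: 8.7143, 3.7143, -8.2857, 6.7143, 2.7143, -4.2857, -9.2857
Σ_{t=1}^{6}(x_t−x̄)(x_{t+1}−x̄) = -7.6531
γ_1 = -7.6531 / 7 = -1.093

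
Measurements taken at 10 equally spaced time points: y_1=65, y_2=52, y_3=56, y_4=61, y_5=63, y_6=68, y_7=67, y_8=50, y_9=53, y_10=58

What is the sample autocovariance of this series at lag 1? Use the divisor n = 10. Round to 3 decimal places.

7.751

Mean ȳ = (65 + 52 + 56 + 61 + 63 + 68 + 67 + 50 + 53 + 58)/10 = 59.3000
Σ_{t=1}^{9}(y_t−ȳ)(y_{t+1}−ȳ) = 77.5100
γ_1 = 77.5100 / 10 = 7.751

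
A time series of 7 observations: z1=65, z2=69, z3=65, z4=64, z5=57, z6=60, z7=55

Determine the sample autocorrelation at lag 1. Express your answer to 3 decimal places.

Mean z̄ = (65 + 69 + 65 + 64 + 57 + 60 + 55)/7 = 62.1429
Numerator Σ_{t=1}^{6}(z_t−z̄)(z_{t+1}−z̄) = 61.2653
Denominator Σ(z_t−z̄)² = 148.8571
r_1 = 61.2653 / 148.8571 = 0.412

0.412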